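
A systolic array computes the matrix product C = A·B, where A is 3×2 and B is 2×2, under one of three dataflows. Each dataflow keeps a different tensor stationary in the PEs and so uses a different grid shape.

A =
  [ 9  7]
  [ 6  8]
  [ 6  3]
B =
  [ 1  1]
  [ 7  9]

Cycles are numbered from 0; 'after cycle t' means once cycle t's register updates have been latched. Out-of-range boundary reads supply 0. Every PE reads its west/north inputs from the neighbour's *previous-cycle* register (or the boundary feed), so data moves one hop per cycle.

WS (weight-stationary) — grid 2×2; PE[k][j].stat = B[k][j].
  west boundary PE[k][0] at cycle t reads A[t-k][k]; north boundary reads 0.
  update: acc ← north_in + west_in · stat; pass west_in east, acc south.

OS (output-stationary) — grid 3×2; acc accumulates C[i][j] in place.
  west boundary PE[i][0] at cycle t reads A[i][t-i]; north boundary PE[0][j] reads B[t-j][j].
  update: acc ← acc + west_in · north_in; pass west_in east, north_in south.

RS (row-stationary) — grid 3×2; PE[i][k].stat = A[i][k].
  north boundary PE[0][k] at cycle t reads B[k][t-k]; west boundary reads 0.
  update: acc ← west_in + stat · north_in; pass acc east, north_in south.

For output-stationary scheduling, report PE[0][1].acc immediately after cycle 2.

PE[0][1].acc = 72

OS on a 3×2 grid — tracing PE[0][1] and its feeders:
  t=0 PE[0][0]: acc=9 h=9 v=1
  t=0 PE[0][1]: acc=0 h=0 v=0
  t=1 PE[0][0]: acc=58 h=7 v=7
  t=1 PE[0][1]: acc=9 h=9 v=1
  t=2 PE[0][0]: acc=58 h=0 v=0
  t=2 PE[0][1]: acc=72 h=7 v=9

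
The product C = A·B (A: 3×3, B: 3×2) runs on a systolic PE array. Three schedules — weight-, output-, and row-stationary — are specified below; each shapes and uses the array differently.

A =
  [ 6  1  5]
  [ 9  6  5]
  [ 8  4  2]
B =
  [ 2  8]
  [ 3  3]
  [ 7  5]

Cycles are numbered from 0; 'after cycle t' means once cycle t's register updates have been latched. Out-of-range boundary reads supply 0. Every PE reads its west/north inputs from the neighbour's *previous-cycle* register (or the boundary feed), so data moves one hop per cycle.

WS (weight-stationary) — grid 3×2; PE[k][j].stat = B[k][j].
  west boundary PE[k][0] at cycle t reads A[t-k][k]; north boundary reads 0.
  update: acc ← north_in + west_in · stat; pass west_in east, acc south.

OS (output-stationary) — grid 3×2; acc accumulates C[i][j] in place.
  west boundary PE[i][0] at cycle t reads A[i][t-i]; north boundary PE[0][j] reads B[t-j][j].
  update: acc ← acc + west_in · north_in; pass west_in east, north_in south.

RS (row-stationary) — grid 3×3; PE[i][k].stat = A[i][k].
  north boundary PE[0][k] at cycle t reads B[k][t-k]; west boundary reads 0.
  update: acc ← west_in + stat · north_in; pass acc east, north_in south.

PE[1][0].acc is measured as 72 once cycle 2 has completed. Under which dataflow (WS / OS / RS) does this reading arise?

— WS: 3×2; PE[1][0] trace:
  0: (1,0).acc=0  regs=<0,0>
  1: (1,0).acc=15  regs=<1,15>
  2: (1,0).acc=36  regs=<6,36>
— OS: 3×2; PE[1][0] trace:
  0: (1,0).acc=0  regs=<0,0>
  1: (1,0).acc=18  regs=<9,2>
  2: (1,0).acc=36  regs=<6,3>
— RS: 3×3; PE[1][0] trace:
  0: (1,0).acc=0  regs=<0,0>
  1: (1,0).acc=18  regs=<18,2>
  2: (1,0).acc=72  regs=<72,8>

dataflow = RS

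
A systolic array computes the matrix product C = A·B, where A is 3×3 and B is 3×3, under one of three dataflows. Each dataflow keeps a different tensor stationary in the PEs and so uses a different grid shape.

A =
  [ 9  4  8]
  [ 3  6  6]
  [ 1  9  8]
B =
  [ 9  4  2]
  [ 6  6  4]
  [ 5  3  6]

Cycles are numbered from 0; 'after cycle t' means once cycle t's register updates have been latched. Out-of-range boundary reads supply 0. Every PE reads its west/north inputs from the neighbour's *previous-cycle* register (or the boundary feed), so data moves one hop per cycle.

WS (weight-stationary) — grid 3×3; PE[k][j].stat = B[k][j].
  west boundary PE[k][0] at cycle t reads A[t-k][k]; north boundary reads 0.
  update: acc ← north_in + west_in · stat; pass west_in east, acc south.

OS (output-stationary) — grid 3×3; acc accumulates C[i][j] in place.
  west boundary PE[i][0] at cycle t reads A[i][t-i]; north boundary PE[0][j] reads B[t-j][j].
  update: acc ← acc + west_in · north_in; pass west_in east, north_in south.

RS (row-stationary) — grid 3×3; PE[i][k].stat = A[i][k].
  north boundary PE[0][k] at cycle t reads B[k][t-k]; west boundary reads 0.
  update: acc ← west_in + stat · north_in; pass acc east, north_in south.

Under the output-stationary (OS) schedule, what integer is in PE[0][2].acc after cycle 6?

PE[0][2].acc = 82

OS 3×3: PE[0][2] cycle-by-cycle (with neighbour feeds):
  t=0 PE[0][1]: acc=0 h=0 v=0
  t=0 PE[0][2]: acc=0 h=0 v=0
  t=1 PE[0][1]: acc=36 h=9 v=4
  t=1 PE[0][2]: acc=0 h=0 v=0
  t=2 PE[0][1]: acc=60 h=4 v=6
  t=2 PE[0][2]: acc=18 h=9 v=2
  t=3 PE[0][1]: acc=84 h=8 v=3
  t=3 PE[0][2]: acc=34 h=4 v=4
  t=4 PE[0][1]: acc=84 h=0 v=0
  t=4 PE[0][2]: acc=82 h=8 v=6
  t=5 PE[0][1]: acc=84 h=0 v=0
  t=5 PE[0][2]: acc=82 h=0 v=0
  t=6 PE[0][1]: acc=84 h=0 v=0
  t=6 PE[0][2]: acc=82 h=0 v=0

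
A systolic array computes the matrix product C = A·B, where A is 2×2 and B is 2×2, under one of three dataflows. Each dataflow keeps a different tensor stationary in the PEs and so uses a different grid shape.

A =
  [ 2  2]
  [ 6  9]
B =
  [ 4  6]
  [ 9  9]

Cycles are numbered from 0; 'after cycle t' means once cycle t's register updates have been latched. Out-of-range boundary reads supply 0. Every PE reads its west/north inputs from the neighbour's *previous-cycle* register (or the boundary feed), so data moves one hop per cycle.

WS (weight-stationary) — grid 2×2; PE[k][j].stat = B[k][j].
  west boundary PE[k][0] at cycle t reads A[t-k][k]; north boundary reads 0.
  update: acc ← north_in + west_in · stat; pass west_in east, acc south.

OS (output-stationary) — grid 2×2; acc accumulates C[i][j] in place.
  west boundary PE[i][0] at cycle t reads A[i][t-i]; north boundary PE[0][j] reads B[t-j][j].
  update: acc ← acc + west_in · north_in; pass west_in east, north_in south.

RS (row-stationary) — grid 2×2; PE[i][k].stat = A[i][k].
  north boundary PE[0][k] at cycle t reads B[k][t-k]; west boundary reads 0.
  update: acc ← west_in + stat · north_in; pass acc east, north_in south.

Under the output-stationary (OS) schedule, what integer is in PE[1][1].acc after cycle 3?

OS 2×2: PE[1][1] cycle-by-cycle (with neighbour feeds):
  cycle 0: PE[0][1] → acc 0, east 0, south 0
  cycle 0: PE[1][0] → acc 0, east 0, south 0
  cycle 0: PE[1][1] → acc 0, east 0, south 0
  cycle 1: PE[0][1] → acc 12, east 2, south 6
  cycle 1: PE[1][0] → acc 24, east 6, south 4
  cycle 1: PE[1][1] → acc 0, east 0, south 0
  cycle 2: PE[0][1] → acc 30, east 2, south 9
  cycle 2: PE[1][0] → acc 105, east 9, south 9
  cycle 2: PE[1][1] → acc 36, east 6, south 6
  cycle 3: PE[0][1] → acc 30, east 0, south 0
  cycle 3: PE[1][0] → acc 105, east 0, south 0
  cycle 3: PE[1][1] → acc 117, east 9, south 9

PE[1][1].acc = 117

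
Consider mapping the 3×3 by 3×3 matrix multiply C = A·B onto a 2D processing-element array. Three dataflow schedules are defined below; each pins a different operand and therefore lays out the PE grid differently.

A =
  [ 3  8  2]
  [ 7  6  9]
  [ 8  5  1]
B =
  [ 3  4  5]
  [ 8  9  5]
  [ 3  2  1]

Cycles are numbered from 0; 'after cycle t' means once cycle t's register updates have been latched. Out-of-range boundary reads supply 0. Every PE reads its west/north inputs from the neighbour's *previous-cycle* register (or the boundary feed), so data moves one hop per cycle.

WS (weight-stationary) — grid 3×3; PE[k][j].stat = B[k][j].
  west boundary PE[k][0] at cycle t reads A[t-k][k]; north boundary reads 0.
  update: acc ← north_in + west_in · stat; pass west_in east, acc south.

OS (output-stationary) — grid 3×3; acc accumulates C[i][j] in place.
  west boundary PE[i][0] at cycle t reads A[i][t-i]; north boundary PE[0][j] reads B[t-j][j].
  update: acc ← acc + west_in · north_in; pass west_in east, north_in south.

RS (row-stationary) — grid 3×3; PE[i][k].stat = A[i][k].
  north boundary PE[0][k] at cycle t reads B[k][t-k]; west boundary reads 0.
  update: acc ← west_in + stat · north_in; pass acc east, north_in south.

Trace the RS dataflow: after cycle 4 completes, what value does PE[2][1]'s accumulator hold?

PE[2][1].acc = 77

RS 3×3: PE[2][1] cycle-by-cycle (with neighbour feeds):
  t=0 PE[1][1]: acc=0 h=0 v=0
  t=0 PE[2][0]: acc=0 h=0 v=0
  t=0 PE[2][1]: acc=0 h=0 v=0
  t=1 PE[1][1]: acc=0 h=0 v=0
  t=1 PE[2][0]: acc=0 h=0 v=0
  t=1 PE[2][1]: acc=0 h=0 v=0
  t=2 PE[1][1]: acc=69 h=69 v=8
  t=2 PE[2][0]: acc=24 h=24 v=3
  t=2 PE[2][1]: acc=0 h=0 v=0
  t=3 PE[1][1]: acc=82 h=82 v=9
  t=3 PE[2][0]: acc=32 h=32 v=4
  t=3 PE[2][1]: acc=64 h=64 v=8
  t=4 PE[1][1]: acc=65 h=65 v=5
  t=4 PE[2][0]: acc=40 h=40 v=5
  t=4 PE[2][1]: acc=77 h=77 v=9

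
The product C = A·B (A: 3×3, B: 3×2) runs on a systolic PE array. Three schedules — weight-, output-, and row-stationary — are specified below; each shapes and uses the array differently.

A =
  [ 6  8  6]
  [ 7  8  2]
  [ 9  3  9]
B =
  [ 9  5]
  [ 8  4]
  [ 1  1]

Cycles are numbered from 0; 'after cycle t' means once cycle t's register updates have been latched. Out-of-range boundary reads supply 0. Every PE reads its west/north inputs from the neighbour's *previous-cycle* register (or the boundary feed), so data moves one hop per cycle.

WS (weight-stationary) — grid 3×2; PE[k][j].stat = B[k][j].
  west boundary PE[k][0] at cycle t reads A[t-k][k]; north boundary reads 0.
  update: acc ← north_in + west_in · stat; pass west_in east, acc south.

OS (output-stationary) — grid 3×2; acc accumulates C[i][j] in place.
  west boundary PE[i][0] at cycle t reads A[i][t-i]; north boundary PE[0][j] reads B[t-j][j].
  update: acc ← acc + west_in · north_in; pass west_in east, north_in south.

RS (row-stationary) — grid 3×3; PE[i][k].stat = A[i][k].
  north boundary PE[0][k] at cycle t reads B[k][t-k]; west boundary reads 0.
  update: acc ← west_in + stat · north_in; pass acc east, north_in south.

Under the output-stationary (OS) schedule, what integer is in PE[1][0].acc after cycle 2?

Tracing OS — 3×2 array, target PE[1][0]:
  step 0 · PE0,0: acc=54; fwd→6 fwd↓9
  step 0 · PE1,0: acc=0; fwd→0 fwd↓0
  step 1 · PE0,0: acc=118; fwd→8 fwd↓8
  step 1 · PE1,0: acc=63; fwd→7 fwd↓9
  step 2 · PE0,0: acc=124; fwd→6 fwd↓1
  step 2 · PE1,0: acc=127; fwd→8 fwd↓8

PE[1][0].acc = 127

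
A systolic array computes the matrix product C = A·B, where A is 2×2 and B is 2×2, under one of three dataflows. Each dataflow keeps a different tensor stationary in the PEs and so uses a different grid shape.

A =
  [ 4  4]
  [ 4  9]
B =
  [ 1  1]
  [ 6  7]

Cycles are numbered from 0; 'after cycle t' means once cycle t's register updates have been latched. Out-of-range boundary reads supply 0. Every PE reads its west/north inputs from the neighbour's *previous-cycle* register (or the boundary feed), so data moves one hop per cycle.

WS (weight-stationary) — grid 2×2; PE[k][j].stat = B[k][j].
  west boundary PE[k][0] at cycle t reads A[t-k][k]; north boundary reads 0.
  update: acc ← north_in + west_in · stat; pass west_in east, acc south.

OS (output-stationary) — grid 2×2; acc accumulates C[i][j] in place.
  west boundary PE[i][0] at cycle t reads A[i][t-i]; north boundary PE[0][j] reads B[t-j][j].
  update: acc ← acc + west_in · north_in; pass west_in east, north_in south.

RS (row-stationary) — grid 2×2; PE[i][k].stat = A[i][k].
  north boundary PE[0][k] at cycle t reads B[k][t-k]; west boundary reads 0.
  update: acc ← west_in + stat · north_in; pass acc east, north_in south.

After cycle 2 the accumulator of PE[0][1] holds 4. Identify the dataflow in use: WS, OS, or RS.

dataflow = WS

— WS: 2×2; PE[0][1] trace:
  after 0 — PE[0][1] acc=0, pass-E 0, pass-S 0
  after 1 — PE[0][1] acc=4, pass-E 4, pass-S 4
  after 2 — PE[0][1] acc=4, pass-E 4, pass-S 4
— OS: 2×2; PE[0][1] trace:
  after 0 — PE[0][1] acc=0, pass-E 0, pass-S 0
  after 1 — PE[0][1] acc=4, pass-E 4, pass-S 1
  after 2 — PE[0][1] acc=32, pass-E 4, pass-S 7
— RS: 2×2; PE[0][1] trace:
  after 0 — PE[0][1] acc=0, pass-E 0, pass-S 0
  after 1 — PE[0][1] acc=28, pass-E 28, pass-S 6
  after 2 — PE[0][1] acc=32, pass-E 32, pass-S 7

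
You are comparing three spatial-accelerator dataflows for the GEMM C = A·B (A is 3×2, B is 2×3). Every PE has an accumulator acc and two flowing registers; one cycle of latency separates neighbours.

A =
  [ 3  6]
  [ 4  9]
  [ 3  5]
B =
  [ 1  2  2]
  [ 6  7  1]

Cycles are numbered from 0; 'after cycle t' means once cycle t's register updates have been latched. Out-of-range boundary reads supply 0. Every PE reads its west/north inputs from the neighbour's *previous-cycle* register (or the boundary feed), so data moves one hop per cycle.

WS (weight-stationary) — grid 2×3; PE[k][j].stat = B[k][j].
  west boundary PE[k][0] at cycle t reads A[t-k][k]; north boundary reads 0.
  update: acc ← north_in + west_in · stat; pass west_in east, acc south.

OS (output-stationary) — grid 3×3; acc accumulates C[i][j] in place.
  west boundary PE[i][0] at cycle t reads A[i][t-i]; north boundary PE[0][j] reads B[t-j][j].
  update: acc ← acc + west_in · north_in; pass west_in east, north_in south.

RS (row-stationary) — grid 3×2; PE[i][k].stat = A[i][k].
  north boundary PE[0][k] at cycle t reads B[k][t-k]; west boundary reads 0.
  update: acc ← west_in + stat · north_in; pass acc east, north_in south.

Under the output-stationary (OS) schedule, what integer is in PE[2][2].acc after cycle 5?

PE[2][2].acc = 11

Tracing OS — 3×3 array, target PE[2][2]:
  t=0 PE[1][2]: acc=0 h=0 v=0
  t=0 PE[2][1]: acc=0 h=0 v=0
  t=0 PE[2][2]: acc=0 h=0 v=0
  t=1 PE[1][2]: acc=0 h=0 v=0
  t=1 PE[2][1]: acc=0 h=0 v=0
  t=1 PE[2][2]: acc=0 h=0 v=0
  t=2 PE[1][2]: acc=0 h=0 v=0
  t=2 PE[2][1]: acc=0 h=0 v=0
  t=2 PE[2][2]: acc=0 h=0 v=0
  t=3 PE[1][2]: acc=8 h=4 v=2
  t=3 PE[2][1]: acc=6 h=3 v=2
  t=3 PE[2][2]: acc=0 h=0 v=0
  t=4 PE[1][2]: acc=17 h=9 v=1
  t=4 PE[2][1]: acc=41 h=5 v=7
  t=4 PE[2][2]: acc=6 h=3 v=2
  t=5 PE[1][2]: acc=17 h=0 v=0
  t=5 PE[2][1]: acc=41 h=0 v=0
  t=5 PE[2][2]: acc=11 h=5 v=1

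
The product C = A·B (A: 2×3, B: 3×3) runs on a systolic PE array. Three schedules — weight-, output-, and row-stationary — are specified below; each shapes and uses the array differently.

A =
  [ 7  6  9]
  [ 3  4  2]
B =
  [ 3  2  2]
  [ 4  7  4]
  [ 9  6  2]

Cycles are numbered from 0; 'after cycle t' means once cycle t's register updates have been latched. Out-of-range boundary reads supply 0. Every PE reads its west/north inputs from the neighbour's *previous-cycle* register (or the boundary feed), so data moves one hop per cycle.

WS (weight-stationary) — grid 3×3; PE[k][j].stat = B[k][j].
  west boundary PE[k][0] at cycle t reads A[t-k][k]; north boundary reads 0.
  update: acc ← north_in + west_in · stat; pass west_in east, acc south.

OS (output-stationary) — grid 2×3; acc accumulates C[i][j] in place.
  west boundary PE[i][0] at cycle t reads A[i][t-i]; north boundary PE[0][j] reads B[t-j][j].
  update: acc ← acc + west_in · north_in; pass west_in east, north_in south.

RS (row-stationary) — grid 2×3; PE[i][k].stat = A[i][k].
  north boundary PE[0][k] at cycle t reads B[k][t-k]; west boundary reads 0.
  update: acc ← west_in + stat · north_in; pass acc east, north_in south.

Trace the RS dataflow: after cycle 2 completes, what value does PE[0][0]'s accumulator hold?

Tracing RS — 2×3 array, target PE[0][0]:
  c0 r0c0: 21 / 21 / 3
  c1 r0c0: 14 / 14 / 2
  c2 r0c0: 14 / 14 / 2

PE[0][0].acc = 14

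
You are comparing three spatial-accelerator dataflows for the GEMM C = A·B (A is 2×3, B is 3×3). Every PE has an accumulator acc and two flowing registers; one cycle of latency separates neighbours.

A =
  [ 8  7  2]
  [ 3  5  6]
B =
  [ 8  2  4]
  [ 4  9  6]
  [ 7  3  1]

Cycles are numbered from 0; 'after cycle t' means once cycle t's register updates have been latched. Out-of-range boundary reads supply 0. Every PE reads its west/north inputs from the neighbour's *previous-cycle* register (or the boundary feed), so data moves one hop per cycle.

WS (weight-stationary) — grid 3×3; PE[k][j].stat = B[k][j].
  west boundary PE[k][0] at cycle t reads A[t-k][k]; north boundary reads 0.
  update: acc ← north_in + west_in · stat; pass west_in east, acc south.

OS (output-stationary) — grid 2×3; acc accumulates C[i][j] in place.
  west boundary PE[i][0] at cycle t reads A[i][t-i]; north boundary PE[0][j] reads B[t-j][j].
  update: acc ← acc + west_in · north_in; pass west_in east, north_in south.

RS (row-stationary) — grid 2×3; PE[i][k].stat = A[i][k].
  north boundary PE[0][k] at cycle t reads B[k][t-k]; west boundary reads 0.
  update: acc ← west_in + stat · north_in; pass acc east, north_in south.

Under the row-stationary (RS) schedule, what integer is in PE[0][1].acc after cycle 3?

PE[0][1].acc = 74

RS 2×3: PE[0][1] cycle-by-cycle (with neighbour feeds):
  after 0 — PE[0][0] acc=64, pass-E 64, pass-S 8
  after 0 — PE[0][1] acc=0, pass-E 0, pass-S 0
  after 1 — PE[0][0] acc=16, pass-E 16, pass-S 2
  after 1 — PE[0][1] acc=92, pass-E 92, pass-S 4
  after 2 — PE[0][0] acc=32, pass-E 32, pass-S 4
  after 2 — PE[0][1] acc=79, pass-E 79, pass-S 9
  after 3 — PE[0][0] acc=0, pass-E 0, pass-S 0
  after 3 — PE[0][1] acc=74, pass-E 74, pass-S 6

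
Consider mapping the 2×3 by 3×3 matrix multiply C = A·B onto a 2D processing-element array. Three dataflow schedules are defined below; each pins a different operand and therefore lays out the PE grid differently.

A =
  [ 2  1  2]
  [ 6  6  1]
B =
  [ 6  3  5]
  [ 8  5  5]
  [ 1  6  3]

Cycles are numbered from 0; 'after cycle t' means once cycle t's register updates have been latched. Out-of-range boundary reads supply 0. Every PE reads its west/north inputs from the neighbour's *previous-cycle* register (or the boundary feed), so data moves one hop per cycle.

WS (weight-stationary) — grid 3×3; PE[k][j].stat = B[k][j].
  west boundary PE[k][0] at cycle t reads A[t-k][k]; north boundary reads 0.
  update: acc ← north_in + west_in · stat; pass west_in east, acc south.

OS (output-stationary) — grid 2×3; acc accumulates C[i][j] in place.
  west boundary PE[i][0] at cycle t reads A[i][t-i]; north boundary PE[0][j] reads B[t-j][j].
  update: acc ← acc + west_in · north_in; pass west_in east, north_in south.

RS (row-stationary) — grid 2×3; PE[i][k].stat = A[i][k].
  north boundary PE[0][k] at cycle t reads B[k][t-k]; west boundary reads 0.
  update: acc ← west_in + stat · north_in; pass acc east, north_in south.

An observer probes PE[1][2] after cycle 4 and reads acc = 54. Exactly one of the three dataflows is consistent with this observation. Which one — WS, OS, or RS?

WS (3×3 grid), PE[1][2]:
  cycle 0: PE[1][2] → acc 0, east 0, south 0
  cycle 1: PE[1][2] → acc 0, east 0, south 0
  cycle 2: PE[1][2] → acc 0, east 0, south 0
  cycle 3: PE[1][2] → acc 15, east 1, south 15
  cycle 4: PE[1][2] → acc 60, east 6, south 60
OS (2×3 grid), PE[1][2]:
  cycle 0: PE[1][2] → acc 0, east 0, south 0
  cycle 1: PE[1][2] → acc 0, east 0, south 0
  cycle 2: PE[1][2] → acc 0, east 0, south 0
  cycle 3: PE[1][2] → acc 30, east 6, south 5
  cycle 4: PE[1][2] → acc 60, east 6, south 5
RS (2×3 grid), PE[1][2]:
  cycle 0: PE[1][2] → acc 0, east 0, south 0
  cycle 1: PE[1][2] → acc 0, east 0, south 0
  cycle 2: PE[1][2] → acc 0, east 0, south 0
  cycle 3: PE[1][2] → acc 85, east 85, south 1
  cycle 4: PE[1][2] → acc 54, east 54, south 6

dataflow = RS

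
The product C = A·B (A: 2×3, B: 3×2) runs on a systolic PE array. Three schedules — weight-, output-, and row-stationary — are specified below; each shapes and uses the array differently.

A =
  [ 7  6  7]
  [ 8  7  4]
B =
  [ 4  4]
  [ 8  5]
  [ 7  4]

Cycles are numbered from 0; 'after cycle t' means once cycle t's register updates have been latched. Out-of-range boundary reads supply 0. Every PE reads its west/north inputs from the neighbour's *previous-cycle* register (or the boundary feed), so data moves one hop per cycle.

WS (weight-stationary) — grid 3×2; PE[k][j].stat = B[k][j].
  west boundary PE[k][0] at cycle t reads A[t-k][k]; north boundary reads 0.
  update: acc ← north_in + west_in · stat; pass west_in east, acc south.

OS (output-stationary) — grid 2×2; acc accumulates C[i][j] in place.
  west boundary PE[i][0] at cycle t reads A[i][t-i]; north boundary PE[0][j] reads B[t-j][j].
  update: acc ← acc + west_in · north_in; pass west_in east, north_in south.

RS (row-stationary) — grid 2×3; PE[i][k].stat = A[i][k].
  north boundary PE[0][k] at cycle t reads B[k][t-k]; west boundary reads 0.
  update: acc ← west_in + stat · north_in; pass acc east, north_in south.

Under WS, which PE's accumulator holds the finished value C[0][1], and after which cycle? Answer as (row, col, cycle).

(row, col, cycle) = (2, 1, 3)

WS — PE[2][1] is where C[0][1] collects:
  [0] (2,1) acc=0 (h:0 v:0)
  [1] (2,1) acc=0 (h:0 v:0)
  [2] (2,1) acc=0 (h:0 v:0)
  [3] (2,1) acc=86 (h:7 v:86)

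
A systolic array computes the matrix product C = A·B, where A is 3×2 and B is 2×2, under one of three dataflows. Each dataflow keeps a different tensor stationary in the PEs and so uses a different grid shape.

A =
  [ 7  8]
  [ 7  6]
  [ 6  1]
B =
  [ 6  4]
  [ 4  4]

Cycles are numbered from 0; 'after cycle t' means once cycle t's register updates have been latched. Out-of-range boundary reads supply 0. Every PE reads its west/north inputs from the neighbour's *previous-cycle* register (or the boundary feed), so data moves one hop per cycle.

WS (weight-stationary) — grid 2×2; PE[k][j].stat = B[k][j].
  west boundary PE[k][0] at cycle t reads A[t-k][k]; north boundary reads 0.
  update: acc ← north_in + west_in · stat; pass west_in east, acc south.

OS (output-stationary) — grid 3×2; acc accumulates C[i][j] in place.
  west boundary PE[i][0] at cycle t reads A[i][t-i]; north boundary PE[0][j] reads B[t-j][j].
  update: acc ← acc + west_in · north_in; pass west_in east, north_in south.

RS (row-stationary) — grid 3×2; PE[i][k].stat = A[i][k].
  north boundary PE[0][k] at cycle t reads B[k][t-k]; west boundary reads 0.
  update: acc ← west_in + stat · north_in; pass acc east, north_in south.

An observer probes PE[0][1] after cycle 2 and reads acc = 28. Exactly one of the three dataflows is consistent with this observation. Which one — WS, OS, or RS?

— WS: 2×2; PE[0][1] trace:
  0: (0,1).acc=0  regs=<0,0>
  1: (0,1).acc=28  regs=<7,28>
  2: (0,1).acc=28  regs=<7,28>
— OS: 3×2; PE[0][1] trace:
  0: (0,1).acc=0  regs=<0,0>
  1: (0,1).acc=28  regs=<7,4>
  2: (0,1).acc=60  regs=<8,4>
— RS: 3×2; PE[0][1] trace:
  0: (0,1).acc=0  regs=<0,0>
  1: (0,1).acc=74  regs=<74,4>
  2: (0,1).acc=60  regs=<60,4>

dataflow = WS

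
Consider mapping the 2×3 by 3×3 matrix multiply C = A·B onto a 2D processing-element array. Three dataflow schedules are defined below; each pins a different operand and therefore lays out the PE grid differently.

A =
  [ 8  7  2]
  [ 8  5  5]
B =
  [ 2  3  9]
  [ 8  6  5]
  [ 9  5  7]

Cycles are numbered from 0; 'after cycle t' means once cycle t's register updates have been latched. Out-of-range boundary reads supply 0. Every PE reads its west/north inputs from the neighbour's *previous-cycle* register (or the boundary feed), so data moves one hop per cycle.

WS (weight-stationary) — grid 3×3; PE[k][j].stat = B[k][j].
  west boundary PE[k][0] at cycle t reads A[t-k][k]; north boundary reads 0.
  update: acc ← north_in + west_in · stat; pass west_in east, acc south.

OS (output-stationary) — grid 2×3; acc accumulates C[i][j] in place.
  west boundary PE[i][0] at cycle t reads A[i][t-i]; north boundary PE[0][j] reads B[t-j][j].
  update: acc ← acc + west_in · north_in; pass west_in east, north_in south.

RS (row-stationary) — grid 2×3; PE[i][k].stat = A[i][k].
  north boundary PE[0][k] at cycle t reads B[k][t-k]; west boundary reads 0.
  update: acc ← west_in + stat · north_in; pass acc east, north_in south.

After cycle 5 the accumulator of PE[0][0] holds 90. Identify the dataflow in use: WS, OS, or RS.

dataflow = OS

— WS: 3×3; PE[0][0] trace:
  t=0 PE[0][0]: acc=16 h=8 v=16
  t=1 PE[0][0]: acc=16 h=8 v=16
  t=2 PE[0][0]: acc=0 h=0 v=0
  t=3 PE[0][0]: acc=0 h=0 v=0
  t=4 PE[0][0]: acc=0 h=0 v=0
  t=5 PE[0][0]: acc=0 h=0 v=0
— OS: 2×3; PE[0][0] trace:
  t=0 PE[0][0]: acc=16 h=8 v=2
  t=1 PE[0][0]: acc=72 h=7 v=8
  t=2 PE[0][0]: acc=90 h=2 v=9
  t=3 PE[0][0]: acc=90 h=0 v=0
  t=4 PE[0][0]: acc=90 h=0 v=0
  t=5 PE[0][0]: acc=90 h=0 v=0
— RS: 2×3; PE[0][0] trace:
  t=0 PE[0][0]: acc=16 h=16 v=2
  t=1 PE[0][0]: acc=24 h=24 v=3
  t=2 PE[0][0]: acc=72 h=72 v=9
  t=3 PE[0][0]: acc=0 h=0 v=0
  t=4 PE[0][0]: acc=0 h=0 v=0
  t=5 PE[0][0]: acc=0 h=0 v=0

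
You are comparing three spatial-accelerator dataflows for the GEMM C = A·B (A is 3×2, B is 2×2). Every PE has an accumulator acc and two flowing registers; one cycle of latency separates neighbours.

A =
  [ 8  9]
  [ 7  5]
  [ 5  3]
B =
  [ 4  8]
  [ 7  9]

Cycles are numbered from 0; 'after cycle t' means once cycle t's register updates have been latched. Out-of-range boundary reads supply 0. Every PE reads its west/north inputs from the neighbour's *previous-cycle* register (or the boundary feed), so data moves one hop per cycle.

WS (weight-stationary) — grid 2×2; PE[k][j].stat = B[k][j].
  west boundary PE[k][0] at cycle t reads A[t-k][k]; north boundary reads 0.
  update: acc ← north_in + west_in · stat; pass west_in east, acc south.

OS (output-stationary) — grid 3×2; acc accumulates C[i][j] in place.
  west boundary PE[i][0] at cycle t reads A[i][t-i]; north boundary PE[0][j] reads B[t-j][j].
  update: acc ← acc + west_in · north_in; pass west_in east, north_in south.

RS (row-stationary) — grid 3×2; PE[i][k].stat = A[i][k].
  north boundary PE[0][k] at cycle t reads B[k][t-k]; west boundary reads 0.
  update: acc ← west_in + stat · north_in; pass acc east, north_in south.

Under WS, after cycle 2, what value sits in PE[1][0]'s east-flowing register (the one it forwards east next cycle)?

register = 5

WS 2×2: PE[1][0] cycle-by-cycle (with neighbour feeds):
  cycle 0: PE[0][0] → acc 32, east 8, south 32
  cycle 0: PE[1][0] → acc 0, east 0, south 0
  cycle 1: PE[0][0] → acc 28, east 7, south 28
  cycle 1: PE[1][0] → acc 95, east 9, south 95
  cycle 2: PE[0][0] → acc 20, east 5, south 20
  cycle 2: PE[1][0] → acc 63, east 5, south 63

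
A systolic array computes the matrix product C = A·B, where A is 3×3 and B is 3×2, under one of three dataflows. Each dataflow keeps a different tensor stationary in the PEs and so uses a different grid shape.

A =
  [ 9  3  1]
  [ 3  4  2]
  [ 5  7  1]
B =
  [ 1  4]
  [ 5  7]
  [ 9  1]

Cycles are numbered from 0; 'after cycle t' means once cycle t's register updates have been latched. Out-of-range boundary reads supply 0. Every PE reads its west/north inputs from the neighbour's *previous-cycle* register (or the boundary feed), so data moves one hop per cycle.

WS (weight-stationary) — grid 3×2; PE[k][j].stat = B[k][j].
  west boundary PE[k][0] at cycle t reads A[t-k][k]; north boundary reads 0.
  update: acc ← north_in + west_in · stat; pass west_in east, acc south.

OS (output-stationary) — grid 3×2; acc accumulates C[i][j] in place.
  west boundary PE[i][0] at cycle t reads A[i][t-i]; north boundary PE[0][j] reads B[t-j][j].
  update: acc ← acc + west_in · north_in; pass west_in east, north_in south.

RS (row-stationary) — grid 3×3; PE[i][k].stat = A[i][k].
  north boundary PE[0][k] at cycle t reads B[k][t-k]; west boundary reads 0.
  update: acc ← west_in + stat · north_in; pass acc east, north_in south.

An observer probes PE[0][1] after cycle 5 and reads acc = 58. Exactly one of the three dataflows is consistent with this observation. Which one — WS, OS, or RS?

Under WS (3×2), PE[0][1]:
  0: (0,1).acc=0  regs=<0,0>
  1: (0,1).acc=36  regs=<9,36>
  2: (0,1).acc=12  regs=<3,12>
  3: (0,1).acc=20  regs=<5,20>
  4: (0,1).acc=0  regs=<0,0>
  5: (0,1).acc=0  regs=<0,0>
Under OS (3×2), PE[0][1]:
  0: (0,1).acc=0  regs=<0,0>
  1: (0,1).acc=36  regs=<9,4>
  2: (0,1).acc=57  regs=<3,7>
  3: (0,1).acc=58  regs=<1,1>
  4: (0,1).acc=58  regs=<0,0>
  5: (0,1).acc=58  regs=<0,0>
Under RS (3×3), PE[0][1]:
  0: (0,1).acc=0  regs=<0,0>
  1: (0,1).acc=24  regs=<24,5>
  2: (0,1).acc=57  regs=<57,7>
  3: (0,1).acc=0  regs=<0,0>
  4: (0,1).acc=0  regs=<0,0>
  5: (0,1).acc=0  regs=<0,0>

dataflow = OS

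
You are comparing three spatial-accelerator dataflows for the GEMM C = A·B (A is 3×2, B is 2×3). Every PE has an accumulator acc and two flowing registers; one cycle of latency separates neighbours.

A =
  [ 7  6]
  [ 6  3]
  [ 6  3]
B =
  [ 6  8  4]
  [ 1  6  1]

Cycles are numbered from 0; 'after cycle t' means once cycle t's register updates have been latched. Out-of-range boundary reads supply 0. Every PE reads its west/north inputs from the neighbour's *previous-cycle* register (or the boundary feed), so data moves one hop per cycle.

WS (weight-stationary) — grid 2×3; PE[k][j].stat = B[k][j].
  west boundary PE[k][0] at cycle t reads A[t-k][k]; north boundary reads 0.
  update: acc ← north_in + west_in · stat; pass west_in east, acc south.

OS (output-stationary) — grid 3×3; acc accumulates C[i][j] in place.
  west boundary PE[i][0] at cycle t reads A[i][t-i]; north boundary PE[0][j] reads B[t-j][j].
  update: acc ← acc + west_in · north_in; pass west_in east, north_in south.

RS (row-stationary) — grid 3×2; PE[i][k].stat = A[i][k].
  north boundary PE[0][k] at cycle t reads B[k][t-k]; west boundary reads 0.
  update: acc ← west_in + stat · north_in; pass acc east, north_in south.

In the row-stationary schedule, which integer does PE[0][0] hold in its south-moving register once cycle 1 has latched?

RS (3×2). Following PE[0][0] plus its west/north inputs:
  @0  [0,0]  acc 42  |  →42  ↓6
  @1  [0,0]  acc 56  |  →56  ↓8

register = 8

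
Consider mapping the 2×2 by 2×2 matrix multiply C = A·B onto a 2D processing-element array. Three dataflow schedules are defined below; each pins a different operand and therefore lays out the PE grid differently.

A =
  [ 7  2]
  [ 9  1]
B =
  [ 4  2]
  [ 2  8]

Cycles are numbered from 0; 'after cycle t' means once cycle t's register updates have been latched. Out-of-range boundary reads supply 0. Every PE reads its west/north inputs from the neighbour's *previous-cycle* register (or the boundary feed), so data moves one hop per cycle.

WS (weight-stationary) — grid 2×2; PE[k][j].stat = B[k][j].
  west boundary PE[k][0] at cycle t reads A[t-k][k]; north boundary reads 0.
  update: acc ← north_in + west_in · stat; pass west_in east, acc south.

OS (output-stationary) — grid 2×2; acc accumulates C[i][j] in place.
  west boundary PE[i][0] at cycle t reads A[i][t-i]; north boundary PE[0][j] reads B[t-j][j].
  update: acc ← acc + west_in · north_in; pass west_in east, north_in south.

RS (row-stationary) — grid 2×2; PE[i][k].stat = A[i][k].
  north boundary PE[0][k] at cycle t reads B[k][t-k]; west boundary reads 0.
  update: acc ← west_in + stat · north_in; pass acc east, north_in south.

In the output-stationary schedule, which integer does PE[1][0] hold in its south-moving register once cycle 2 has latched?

register = 2

Tracing OS — 2×2 array, target PE[1][0]:
  after 0 — PE[0][0] acc=28, pass-E 7, pass-S 4
  after 0 — PE[1][0] acc=0, pass-E 0, pass-S 0
  after 1 — PE[0][0] acc=32, pass-E 2, pass-S 2
  after 1 — PE[1][0] acc=36, pass-E 9, pass-S 4
  after 2 — PE[0][0] acc=32, pass-E 0, pass-S 0
  after 2 — PE[1][0] acc=38, pass-E 1, pass-S 2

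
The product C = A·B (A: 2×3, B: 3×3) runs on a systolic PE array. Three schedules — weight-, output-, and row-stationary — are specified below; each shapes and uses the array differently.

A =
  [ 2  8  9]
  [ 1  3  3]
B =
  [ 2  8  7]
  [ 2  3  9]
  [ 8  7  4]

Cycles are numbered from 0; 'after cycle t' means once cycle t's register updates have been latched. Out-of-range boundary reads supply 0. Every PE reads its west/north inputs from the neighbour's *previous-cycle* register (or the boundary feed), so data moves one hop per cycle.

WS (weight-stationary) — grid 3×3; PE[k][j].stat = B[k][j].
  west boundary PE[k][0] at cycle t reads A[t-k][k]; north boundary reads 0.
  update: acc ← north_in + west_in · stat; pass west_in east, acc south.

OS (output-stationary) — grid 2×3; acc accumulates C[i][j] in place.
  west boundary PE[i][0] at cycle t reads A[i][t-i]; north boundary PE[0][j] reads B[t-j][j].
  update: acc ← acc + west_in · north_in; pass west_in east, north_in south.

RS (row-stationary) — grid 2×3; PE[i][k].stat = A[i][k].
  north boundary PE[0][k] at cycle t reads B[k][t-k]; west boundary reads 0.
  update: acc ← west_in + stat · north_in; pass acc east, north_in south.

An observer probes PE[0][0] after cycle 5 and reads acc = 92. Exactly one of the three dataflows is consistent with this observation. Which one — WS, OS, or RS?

— WS: 3×3; PE[0][0] trace:
  c0 r0c0: 4 / 2 / 4
  c1 r0c0: 2 / 1 / 2
  c2 r0c0: 0 / 0 / 0
  c3 r0c0: 0 / 0 / 0
  c4 r0c0: 0 / 0 / 0
  c5 r0c0: 0 / 0 / 0
— OS: 2×3; PE[0][0] trace:
  c0 r0c0: 4 / 2 / 2
  c1 r0c0: 20 / 8 / 2
  c2 r0c0: 92 / 9 / 8
  c3 r0c0: 92 / 0 / 0
  c4 r0c0: 92 / 0 / 0
  c5 r0c0: 92 / 0 / 0
— RS: 2×3; PE[0][0] trace:
  c0 r0c0: 4 / 4 / 2
  c1 r0c0: 16 / 16 / 8
  c2 r0c0: 14 / 14 / 7
  c3 r0c0: 0 / 0 / 0
  c4 r0c0: 0 / 0 / 0
  c5 r0c0: 0 / 0 / 0

dataflow = OS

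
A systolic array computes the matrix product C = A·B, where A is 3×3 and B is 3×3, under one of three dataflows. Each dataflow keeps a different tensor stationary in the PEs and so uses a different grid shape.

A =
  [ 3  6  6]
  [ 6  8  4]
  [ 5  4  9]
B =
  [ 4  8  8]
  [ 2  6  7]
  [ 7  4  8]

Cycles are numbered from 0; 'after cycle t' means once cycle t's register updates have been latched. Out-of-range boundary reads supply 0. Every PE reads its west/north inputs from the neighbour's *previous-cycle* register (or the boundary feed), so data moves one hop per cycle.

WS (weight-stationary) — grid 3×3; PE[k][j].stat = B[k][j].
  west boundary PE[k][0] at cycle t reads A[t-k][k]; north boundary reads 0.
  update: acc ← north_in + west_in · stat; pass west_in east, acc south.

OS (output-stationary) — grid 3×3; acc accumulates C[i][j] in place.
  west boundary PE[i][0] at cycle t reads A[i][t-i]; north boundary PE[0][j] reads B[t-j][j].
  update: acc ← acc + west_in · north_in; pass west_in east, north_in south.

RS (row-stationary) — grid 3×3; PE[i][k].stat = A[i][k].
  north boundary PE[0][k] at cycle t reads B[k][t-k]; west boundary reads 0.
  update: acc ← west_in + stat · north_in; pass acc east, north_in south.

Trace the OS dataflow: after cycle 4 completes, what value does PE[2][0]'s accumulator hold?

PE[2][0].acc = 91

Tracing OS — 3×3 array, target PE[2][0]:
  step 0 · PE1,0: acc=0; fwd→0 fwd↓0
  step 0 · PE2,0: acc=0; fwd→0 fwd↓0
  step 1 · PE1,0: acc=24; fwd→6 fwd↓4
  step 1 · PE2,0: acc=0; fwd→0 fwd↓0
  step 2 · PE1,0: acc=40; fwd→8 fwd↓2
  step 2 · PE2,0: acc=20; fwd→5 fwd↓4
  step 3 · PE1,0: acc=68; fwd→4 fwd↓7
  step 3 · PE2,0: acc=28; fwd→4 fwd↓2
  step 4 · PE1,0: acc=68; fwd→0 fwd↓0
  step 4 · PE2,0: acc=91; fwd→9 fwd↓7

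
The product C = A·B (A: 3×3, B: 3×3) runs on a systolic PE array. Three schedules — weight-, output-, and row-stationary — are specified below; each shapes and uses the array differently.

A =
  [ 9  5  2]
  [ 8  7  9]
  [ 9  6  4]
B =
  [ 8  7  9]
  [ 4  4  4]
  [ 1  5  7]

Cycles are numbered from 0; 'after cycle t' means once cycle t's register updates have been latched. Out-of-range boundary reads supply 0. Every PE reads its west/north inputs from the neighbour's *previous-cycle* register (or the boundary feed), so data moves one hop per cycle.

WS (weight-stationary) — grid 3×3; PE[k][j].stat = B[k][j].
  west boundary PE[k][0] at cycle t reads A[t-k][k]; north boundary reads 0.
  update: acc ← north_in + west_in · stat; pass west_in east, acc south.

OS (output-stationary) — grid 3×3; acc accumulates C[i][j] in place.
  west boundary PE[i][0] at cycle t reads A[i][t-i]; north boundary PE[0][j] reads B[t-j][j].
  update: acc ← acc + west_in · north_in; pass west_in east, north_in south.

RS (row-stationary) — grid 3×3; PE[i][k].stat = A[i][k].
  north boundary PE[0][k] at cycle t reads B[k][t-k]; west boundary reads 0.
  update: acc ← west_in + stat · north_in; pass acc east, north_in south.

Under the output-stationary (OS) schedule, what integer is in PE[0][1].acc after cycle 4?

OS (3×3). Following PE[0][1] plus its west/north inputs:
  c0 r0c0: 72 / 9 / 8
  c0 r0c1: 0 / 0 / 0
  c1 r0c0: 92 / 5 / 4
  c1 r0c1: 63 / 9 / 7
  c2 r0c0: 94 / 2 / 1
  c2 r0c1: 83 / 5 / 4
  c3 r0c0: 94 / 0 / 0
  c3 r0c1: 93 / 2 / 5
  c4 r0c0: 94 / 0 / 0
  c4 r0c1: 93 / 0 / 0

PE[0][1].acc = 93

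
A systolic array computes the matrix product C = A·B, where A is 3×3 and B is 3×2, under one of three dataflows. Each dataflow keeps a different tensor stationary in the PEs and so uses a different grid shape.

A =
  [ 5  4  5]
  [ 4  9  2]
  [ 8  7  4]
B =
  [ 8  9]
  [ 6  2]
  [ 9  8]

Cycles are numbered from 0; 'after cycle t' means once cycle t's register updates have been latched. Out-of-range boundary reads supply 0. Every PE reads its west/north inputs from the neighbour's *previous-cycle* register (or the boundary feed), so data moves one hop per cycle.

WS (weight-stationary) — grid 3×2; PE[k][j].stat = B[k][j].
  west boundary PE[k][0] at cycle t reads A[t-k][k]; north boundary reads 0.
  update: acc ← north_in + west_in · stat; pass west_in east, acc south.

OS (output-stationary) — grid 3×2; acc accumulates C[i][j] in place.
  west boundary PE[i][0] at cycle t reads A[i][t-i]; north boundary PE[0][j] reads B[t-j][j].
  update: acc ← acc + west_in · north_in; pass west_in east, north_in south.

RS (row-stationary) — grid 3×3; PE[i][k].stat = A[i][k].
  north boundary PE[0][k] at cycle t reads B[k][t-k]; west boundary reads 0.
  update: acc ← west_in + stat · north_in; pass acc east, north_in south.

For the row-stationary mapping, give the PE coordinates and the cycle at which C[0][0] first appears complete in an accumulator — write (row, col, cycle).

(row, col, cycle) = (0, 2, 2)

RS — PE[0][2] is where C[0][0] collects:
  cycle 0: PE[0][2] → acc 0, east 0, south 0
  cycle 1: PE[0][2] → acc 0, east 0, south 0
  cycle 2: PE[0][2] → acc 109, east 109, south 9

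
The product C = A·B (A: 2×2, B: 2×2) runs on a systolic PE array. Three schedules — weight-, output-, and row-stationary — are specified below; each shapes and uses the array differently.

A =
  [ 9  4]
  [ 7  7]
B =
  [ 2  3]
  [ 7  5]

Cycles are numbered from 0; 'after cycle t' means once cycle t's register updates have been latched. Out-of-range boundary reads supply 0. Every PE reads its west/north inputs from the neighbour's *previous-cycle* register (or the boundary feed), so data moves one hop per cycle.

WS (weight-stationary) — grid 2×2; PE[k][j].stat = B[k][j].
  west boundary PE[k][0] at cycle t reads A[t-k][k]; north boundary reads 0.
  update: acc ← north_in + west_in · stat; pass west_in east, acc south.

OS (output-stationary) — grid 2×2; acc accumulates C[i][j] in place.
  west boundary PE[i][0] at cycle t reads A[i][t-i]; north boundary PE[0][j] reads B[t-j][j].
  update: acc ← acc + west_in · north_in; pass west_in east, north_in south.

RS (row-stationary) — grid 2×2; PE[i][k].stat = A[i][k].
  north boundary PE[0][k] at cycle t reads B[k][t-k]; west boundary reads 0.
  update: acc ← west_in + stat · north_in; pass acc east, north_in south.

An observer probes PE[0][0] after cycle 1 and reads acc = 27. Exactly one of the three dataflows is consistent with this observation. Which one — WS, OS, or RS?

Under WS (2×2), PE[0][0]:
  @0  [0,0]  acc 18  |  →9  ↓18
  @1  [0,0]  acc 14  |  →7  ↓14
Under OS (2×2), PE[0][0]:
  @0  [0,0]  acc 18  |  →9  ↓2
  @1  [0,0]  acc 46  |  →4  ↓7
Under RS (2×2), PE[0][0]:
  @0  [0,0]  acc 18  |  →18  ↓2
  @1  [0,0]  acc 27  |  →27  ↓3

dataflow = RS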